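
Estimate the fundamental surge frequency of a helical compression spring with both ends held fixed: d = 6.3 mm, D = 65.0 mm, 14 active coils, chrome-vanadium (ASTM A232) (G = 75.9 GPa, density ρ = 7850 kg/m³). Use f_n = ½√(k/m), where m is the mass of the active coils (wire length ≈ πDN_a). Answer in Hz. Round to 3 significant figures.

k = Gd⁴/(8D³N_a) = (75.9×10³)(6.3⁴)/(8·65.0³·14) = 3.8873 N/mm = 3887.3 N/m
Wire length L = πDN_a = π·65.0·14 = 2858.8 mm
m = ρ·(πd²/4)·L = 7850 × 31.172×10⁻⁶ m² × 2.8588 m = 0.69957 kg
f_n = ½√(k/m) = 0.5·√(3887.3/0.69957) = 0.5·√(5556.7) = 37.272 Hz

37.3 Hz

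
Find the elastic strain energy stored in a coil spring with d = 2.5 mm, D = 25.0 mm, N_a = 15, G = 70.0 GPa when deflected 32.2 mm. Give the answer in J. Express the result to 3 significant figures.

k = Gd⁴/(8D³N_a) = (70.0×10³)(2.5⁴)/(8·25.0³·15) = 1.4583 N/mm
U = ½kδ² = 0.5 × 1.4583 × 32.2² = 756.03 N·mm = 0.75603 J

0.756 J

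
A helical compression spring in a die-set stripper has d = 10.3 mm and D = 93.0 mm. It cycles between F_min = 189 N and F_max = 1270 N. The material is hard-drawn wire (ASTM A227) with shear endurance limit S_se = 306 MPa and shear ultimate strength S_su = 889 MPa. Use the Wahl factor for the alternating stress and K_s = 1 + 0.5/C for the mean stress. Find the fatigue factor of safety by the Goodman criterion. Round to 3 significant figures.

C = D/d = 93.0/10.3 = 9.0291; K_W = (4C−1)/(4C−4)+0.615/C = 1.1615; K_s = 1+0.5/C = 1.0554
F_a = (F_max−F_min)/2 = 540.5 N; F_m = (F_max+F_min)/2 = 729.5 N
τ_a = K_W·8F_aD/(πd³) = 1.1615 × 117.14 = 136.06 MPa
τ_m = K_s·8F_mD/(πd³) = 1.0554 × 158.1 = 166.86 MPa
Goodman: 1/n_f = τ_a/S_se + τ_m/S_su = 136.06/306 + 166.86/889 = 0.44464 + 0.18769 = 0.63234
n_f = 1/0.63234 = 1.581

1.58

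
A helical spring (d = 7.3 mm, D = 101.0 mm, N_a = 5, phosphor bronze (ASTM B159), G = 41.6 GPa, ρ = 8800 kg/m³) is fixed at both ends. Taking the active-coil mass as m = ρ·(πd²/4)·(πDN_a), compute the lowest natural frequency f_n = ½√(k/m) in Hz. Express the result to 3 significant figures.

k = Gd⁴/(8D³N_a) = (41.6×10³)(7.3⁴)/(8·101.0³·5) = 2.8666 N/mm = 2866.6 N/m
Wire length L = πDN_a = π·101.0·5 = 1586.5 mm
m = ρ·(πd²/4)·L = 8800 × 41.854×10⁻⁶ m² × 1.5865 m = 0.58433 kg
f_n = ½√(k/m) = 0.5·√(2866.6/0.58433) = 0.5·√(4905.7) = 35.02 Hz

35.0 Hz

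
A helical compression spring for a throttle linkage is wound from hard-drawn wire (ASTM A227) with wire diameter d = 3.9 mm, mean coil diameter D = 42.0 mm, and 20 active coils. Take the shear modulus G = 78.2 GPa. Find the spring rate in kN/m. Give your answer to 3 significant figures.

k = Gd⁴/(8D³N_a) = (78.2×10³ × 3.9⁴) / (8 × 42.0³ × 20)
  = 1.80911e+07 / 1.18541e+07 = 1.5262 N/mm

1.53 kN/m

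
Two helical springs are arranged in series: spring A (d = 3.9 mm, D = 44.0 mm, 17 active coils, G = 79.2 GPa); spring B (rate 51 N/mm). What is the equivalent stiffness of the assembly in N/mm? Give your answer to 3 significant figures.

k_A = Gd⁴/(8D³N_a) = (79.2×10³)(3.9⁴)/(8·44.0³·17) = 1.5816 N/mm
Series: 1/k_eq = 1/1.5816 + 1/51 = 0.65189; k_eq = 1.534 N/mm

1.53 N/mm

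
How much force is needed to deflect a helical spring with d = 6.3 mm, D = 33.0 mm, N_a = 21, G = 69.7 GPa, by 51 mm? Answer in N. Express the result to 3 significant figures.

k = Gd⁴/(8D³N_a) = (69.7×10³)(6.3⁴)/(8·33.0³·21) = 18.186 N/mm
F = k·δ = 18.186 × 51 = 927.5 N

928 N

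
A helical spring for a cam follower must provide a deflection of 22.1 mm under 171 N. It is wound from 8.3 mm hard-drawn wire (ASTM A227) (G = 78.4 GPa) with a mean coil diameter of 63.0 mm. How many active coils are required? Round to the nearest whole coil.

24

Required rate k = F/δ = 171/22.1 = 7.7376 N/mm
N_a = Gd⁴/(8D³k) = (78.4×10³ × 8.3⁴)/(8 × 63.0³ × 7.7376)
    = 3.72073e+08 / 1.5478e+07 = 24.04 → 24 coils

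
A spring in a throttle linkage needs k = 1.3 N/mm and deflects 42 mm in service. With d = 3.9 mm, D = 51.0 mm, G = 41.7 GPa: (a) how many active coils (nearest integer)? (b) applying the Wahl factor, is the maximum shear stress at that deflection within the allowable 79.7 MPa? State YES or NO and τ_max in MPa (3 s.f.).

N_a = Gd⁴/(8D³k) = (41.7×10³)(3.9⁴)/(8·51.0³·1.3) = 6.993 → N_a = 7
Actual rate k = Gd⁴/(8D³·7) = 1.2987 N/mm
Working load F = kδ = 1.2987·42 = 54.544 N
C = 51.0/3.9 = 13.0769; K_W = (4C−1)/(4C−4)+0.615/C = 1.1091
τ_max = K_W·8FD/(πd³) = 1.1091·119.42 = 132.45 MPa
τ_max > 79.7 MPa → exceeds allowable

(a) 7 coils; (b) NO, τ_max = 132 MPa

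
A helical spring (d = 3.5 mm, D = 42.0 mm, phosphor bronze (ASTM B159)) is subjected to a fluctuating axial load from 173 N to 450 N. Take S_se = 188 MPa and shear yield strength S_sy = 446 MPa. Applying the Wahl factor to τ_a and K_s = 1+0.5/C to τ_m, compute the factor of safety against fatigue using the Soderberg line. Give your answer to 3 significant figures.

0.258

C = D/d = 42.0/3.5 = 12.0000; K_W = (4C−1)/(4C−4)+0.615/C = 1.1194; K_s = 1+0.5/C = 1.0417
F_a = (F_max−F_min)/2 = 138.5 N; F_m = (F_max+F_min)/2 = 311.5 N
τ_a = K_W·8F_aD/(πd³) = 1.1194 × 345.49 = 386.75 MPa
τ_m = K_s·8F_mD/(πd³) = 1.0417 × 777.04 = 809.42 MPa
Soderberg: 1/n_f = τ_a/S_se + τ_m/S_sy = 386.75/188 + 809.42/446 = 2.05719 + 1.81484 = 3.872
n_f = 1/3.872 = 0.2583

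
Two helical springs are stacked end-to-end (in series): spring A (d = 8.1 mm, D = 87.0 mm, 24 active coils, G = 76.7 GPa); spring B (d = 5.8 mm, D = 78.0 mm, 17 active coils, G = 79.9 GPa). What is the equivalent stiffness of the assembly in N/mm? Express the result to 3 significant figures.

0.912 N/mm

k_A = Gd⁴/(8D³N_a) = (76.7×10³)(8.1⁴)/(8·87.0³·24) = 2.6114 N/mm
k_B = Gd⁴/(8D³N_a) = (79.9×10³)(5.8⁴)/(8·78.0³·17) = 1.401 N/mm
Series: 1/k_eq = 1/2.6114 + 1/1.401 = 1.0967; k_eq = 0.91182 N/mm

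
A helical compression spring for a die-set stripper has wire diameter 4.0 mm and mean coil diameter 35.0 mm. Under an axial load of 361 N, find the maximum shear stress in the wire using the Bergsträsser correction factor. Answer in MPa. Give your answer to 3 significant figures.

Spring index C = D/d = 35.0/4.0 = 8.7500
K_B = (4C+2)/(4C−3) = 37.000/32.000 = 1.1562
τ₀ = 8FD/(πd³) = 8·361·35.0/(π·4.0³) = 101080/201.06 = 502.73 MPa
τ_max = K·τ₀ = 1.1562 × 502.73 = 581.28 MPa

581 MPa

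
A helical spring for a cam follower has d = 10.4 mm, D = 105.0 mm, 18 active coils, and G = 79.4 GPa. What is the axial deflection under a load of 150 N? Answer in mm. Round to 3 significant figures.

k = Gd⁴/(8D³N_a) = (79.4×10³)(10.4⁴)/(8·105.0³·18) = 5.5722 N/mm
δ = F/k = 150 / 5.5722 = 26.92 mm

26.9 mm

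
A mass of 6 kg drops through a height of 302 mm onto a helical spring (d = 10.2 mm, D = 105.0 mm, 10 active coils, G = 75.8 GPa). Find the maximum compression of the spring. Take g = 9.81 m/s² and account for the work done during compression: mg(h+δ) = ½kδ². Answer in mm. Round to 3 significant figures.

70.3 mm

k = Gd⁴/(8D³N_a) = (75.8×10³)(10.2⁴)/(8·105.0³·10) = 8.8596 N/mm
W = mg = 6 × 9.81 = 58.86 N
½kδ² − Wδ − Wh = 0 → δ = (W + √(W² + 2kWh))/k
δ = (58.86 + √(3464.5 + 314970))/8.8596 = (58.86 + 564.3)/8.8596 = 70.338 mm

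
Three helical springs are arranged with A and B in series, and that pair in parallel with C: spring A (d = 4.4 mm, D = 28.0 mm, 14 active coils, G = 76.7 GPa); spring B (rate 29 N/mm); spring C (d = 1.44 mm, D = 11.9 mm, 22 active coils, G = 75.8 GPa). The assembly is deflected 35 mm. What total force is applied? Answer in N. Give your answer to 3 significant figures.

330 N

k_A = Gd⁴/(8D³N_a) = (76.7×10³)(4.4⁴)/(8·28.0³·14) = 11.693 N/mm
k_C = Gd⁴/(8D³N_a) = (75.8×10³)(1.44⁴)/(8·11.9³·22) = 1.0989 N/mm
Springs A,B series: k_AB = 1/(1/11.693+1/29) = 8.3329 N/mm; parallel with C: k_eq = 8.3329+1.0989 = 9.4318 N/mm
F = k_eq·δ = 9.4318·35 = 330.11 N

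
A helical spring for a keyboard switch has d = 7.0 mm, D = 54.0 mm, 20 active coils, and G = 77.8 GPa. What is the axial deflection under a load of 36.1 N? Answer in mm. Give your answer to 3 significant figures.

k = Gd⁴/(8D³N_a) = (77.8×10³)(7.0⁴)/(8·54.0³·20) = 7.4143 N/mm
δ = F/k = 36.1 / 7.4143 = 4.869 mm

4.87 mm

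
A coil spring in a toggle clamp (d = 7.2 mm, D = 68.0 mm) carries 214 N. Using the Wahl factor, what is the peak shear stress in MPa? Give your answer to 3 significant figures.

Spring index C = D/d = 68.0/7.2 = 9.4444
K_W = (4C−1)/(4C−4) + 0.615/C = 36.778/33.778 + 0.0651 = 1.1539
τ₀ = 8FD/(πd³) = 8·214·68.0/(π·7.2³) = 116416/1172.6 = 99.281 MPa
τ_max = K·τ₀ = 1.1539 × 99.281 = 114.56 MPa

115 MPa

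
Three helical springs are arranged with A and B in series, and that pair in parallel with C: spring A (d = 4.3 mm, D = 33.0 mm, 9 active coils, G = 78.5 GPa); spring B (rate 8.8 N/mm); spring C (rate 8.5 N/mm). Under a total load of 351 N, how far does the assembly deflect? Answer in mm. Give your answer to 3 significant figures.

26.5 mm

k_A = Gd⁴/(8D³N_a) = (78.5×10³)(4.3⁴)/(8·33.0³·9) = 10.372 N/mm
Springs A,B series: k_AB = 1/(1/10.372+1/8.8) = 4.7608 N/mm; parallel with C: k_eq = 4.7608+8.5 = 13.261 N/mm
δ = F/k_eq = 351/13.261 = 26.469 mm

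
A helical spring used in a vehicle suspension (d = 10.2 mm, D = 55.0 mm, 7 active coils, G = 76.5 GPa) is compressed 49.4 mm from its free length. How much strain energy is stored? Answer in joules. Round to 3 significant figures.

108 J

k = Gd⁴/(8D³N_a) = (76.5×10³)(10.2⁴)/(8·55.0³·7) = 88.876 N/mm
U = ½kδ² = 0.5 × 88.876 × 49.4² = 1.0845e+05 N·mm = 108.45 J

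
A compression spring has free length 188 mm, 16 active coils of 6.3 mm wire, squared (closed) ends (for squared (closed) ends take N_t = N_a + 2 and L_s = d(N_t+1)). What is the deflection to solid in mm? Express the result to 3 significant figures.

N_t = 18; L_s = 6.3·19 = 119.7 mm
δ_solid = L₀ − L_s = 188 − 119.7 = 68.3 mm

68.3 mm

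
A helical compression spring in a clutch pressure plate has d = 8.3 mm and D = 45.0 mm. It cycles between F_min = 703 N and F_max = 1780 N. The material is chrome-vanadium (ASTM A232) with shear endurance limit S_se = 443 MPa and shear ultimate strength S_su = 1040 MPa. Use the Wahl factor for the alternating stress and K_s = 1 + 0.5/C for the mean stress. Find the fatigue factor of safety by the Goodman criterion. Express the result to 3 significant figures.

C = D/d = 45.0/8.3 = 5.4217; K_W = (4C−1)/(4C−4)+0.615/C = 1.2831; K_s = 1+0.5/C = 1.0922
F_a = (F_max−F_min)/2 = 538.5 N; F_m = (F_max+F_min)/2 = 1241.5 N
τ_a = K_W·8F_aD/(πd³) = 1.2831 × 107.92 = 138.47 MPa
τ_m = K_s·8F_mD/(πd³) = 1.0922 × 248.81 = 271.75 MPa
Goodman: 1/n_f = τ_a/S_se + τ_m/S_su = 138.47/443 + 271.75/1040 = 0.31257 + 0.26130 = 0.57387
n_f = 1/0.57387 = 1.743

1.74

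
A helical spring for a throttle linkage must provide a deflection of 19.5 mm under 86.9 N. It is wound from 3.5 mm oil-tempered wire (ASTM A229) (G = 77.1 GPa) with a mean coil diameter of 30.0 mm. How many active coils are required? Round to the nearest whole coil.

Required rate k = F/δ = 86.9/19.5 = 4.4564 N/mm
N_a = Gd⁴/(8D³k) = (77.1×10³ × 3.5⁴)/(8 × 30.0³ × 4.4564)
    = 1.15698e+07 / 962585 = 12.02 → 12 coils

12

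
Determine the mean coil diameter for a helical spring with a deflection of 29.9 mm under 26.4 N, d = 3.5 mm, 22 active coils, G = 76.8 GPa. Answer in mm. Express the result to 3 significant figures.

42.0 mm

Required rate k = F/δ = 26.4/29.9 = 0.88294 N/mm
D = (Gd⁴/(8N_a·k))^(1/3) = (76.8×10³·3.5⁴/(8·22·0.88294))^(1/3)
  = (74163.1)^(1/3) = 42.0142 mm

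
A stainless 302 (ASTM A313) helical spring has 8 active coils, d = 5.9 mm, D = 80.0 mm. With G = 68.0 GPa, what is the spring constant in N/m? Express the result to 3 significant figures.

2510 N/m

k = Gd⁴/(8D³N_a) = (68.0×10³ × 5.9⁴) / (8 × 80.0³ × 8)
  = 8.23981e+07 / 3.2768e+07 = 2.5146 N/mm = 2514.6 N/m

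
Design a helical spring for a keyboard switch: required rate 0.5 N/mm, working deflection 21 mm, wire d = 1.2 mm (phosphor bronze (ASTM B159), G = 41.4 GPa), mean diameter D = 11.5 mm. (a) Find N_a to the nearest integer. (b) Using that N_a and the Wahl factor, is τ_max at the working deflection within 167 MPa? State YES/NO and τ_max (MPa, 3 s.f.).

(a) 14 coils; (b) NO, τ_max = 207 MPa

N_a = Gd⁴/(8D³k) = (41.4×10³)(1.2⁴)/(8·11.5³·0.5) = 14.11 → N_a = 14
Actual rate k = Gd⁴/(8D³·14) = 0.50398 N/mm
Working load F = kδ = 0.50398·21 = 10.584 N
C = 11.5/1.2 = 9.5833; K_W = (4C−1)/(4C−4)+0.615/C = 1.1516
τ_max = K_W·8FD/(πd³) = 1.1516·179.36 = 206.54 MPa
τ_max > 167 MPa → exceeds allowable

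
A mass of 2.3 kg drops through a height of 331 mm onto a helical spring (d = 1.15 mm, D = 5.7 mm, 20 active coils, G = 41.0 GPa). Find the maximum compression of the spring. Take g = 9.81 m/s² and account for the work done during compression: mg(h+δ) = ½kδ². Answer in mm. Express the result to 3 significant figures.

k = Gd⁴/(8D³N_a) = (41.0×10³)(1.15⁴)/(8·5.7³·20) = 2.4201 N/mm
W = mg = 2.3 × 9.81 = 22.563 N
½kδ² − Wδ − Wh = 0 → δ = (W + √(W² + 2kWh))/k
δ = (22.563 + √(509.09 + 36148.1))/2.4201 = (22.563 + 191.46)/2.4201 = 88.436 mm

88.4 mm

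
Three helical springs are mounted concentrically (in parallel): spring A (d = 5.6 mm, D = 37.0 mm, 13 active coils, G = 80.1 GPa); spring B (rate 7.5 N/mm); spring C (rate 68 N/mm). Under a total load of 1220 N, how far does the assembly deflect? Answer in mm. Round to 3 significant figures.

13.5 mm

k_A = Gd⁴/(8D³N_a) = (80.1×10³)(5.6⁴)/(8·37.0³·13) = 14.954 N/mm
Parallel: k_eq = 14.954 + 7.5 + 68 = 90.454 N/mm
δ = F/k_eq = 1220/90.454 = 13.488 mm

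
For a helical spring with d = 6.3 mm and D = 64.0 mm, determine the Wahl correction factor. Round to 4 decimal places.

C = D/d = 64.0/6.3 = 10.1587
K_W = (4C−1)/(4C−4) + 0.615/C = 39.635/36.635 + 0.0605 = 1.1424

1.1424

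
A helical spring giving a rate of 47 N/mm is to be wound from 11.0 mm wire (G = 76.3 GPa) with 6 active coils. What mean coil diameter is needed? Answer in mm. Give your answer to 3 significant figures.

D = (Gd⁴/(8N_a·k))^(1/3) = (76.3×10³·11.0⁴/(8·6·47))^(1/3)
  = (495172)^(1/3) = 79.1138 mm

79.1 mm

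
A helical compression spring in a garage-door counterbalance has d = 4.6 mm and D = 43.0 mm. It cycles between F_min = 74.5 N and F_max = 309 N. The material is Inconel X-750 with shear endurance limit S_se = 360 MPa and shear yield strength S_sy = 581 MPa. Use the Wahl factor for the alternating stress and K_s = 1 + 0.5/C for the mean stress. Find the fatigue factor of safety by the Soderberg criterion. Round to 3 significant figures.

C = D/d = 43.0/4.6 = 9.3478; K_W = (4C−1)/(4C−4)+0.615/C = 1.1556; K_s = 1+0.5/C = 1.0535
F_a = (F_max−F_min)/2 = 117.25 N; F_m = (F_max+F_min)/2 = 191.75 N
τ_a = K_W·8F_aD/(πd³) = 1.1556 × 131.9 = 152.43 MPa
τ_m = K_s·8F_mD/(πd³) = 1.0535 × 215.71 = 227.25 MPa
Soderberg: 1/n_f = τ_a/S_se + τ_m/S_sy = 152.43/360 + 227.25/581 = 0.42341 + 0.39113 = 0.81455
n_f = 1/0.81455 = 1.228

1.23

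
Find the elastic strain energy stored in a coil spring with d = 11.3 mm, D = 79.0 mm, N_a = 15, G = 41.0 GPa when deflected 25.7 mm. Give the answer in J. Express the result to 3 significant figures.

k = Gd⁴/(8D³N_a) = (41.0×10³)(11.3⁴)/(8·79.0³·15) = 11.299 N/mm
U = ½kδ² = 0.5 × 11.299 × 25.7² = 3731.4 N·mm = 3.7314 J

3.73 J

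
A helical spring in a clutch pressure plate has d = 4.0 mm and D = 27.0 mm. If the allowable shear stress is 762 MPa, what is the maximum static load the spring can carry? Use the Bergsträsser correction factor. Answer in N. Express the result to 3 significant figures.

C = D/d = 27.0/4.0 = 6.7500
K_B = (4C+2)/(4C−3) = 29.000/24.000 = 1.2083
τ_max = K·8FD/(πd³) → F_max = τ_allow·πd³/(8DK)
F_max = 762·π·4.0³/(8·27.0·1.2083) = 1.5321e+05/261 = 587.01 N

587 N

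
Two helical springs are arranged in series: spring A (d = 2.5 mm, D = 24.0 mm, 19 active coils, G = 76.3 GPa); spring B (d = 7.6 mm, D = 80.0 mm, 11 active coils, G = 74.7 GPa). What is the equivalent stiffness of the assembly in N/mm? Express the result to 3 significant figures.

k_A = Gd⁴/(8D³N_a) = (76.3×10³)(2.5⁴)/(8·24.0³·19) = 1.4184 N/mm
k_B = Gd⁴/(8D³N_a) = (74.7×10³)(7.6⁴)/(8·80.0³·11) = 5.5312 N/mm
Series: 1/k_eq = 1/1.4184 + 1/5.5312 = 0.8858; k_eq = 1.1289 N/mm

1.13 N/mm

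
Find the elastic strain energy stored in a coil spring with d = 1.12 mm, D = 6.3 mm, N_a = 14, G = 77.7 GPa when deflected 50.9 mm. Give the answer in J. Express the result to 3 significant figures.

k = Gd⁴/(8D³N_a) = (77.7×10³)(1.12⁴)/(8·6.3³·14) = 4.3657 N/mm
U = ½kδ² = 0.5 × 4.3657 × 50.9² = 5655.3 N·mm = 5.6553 J

5.66 J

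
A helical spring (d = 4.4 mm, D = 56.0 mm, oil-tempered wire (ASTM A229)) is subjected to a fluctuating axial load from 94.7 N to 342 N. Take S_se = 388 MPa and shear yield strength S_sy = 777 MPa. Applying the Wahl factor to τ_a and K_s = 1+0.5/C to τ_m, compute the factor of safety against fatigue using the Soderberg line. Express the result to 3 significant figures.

C = D/d = 56.0/4.4 = 12.7273; K_W = (4C−1)/(4C−4)+0.615/C = 1.1123; K_s = 1+0.5/C = 1.0393
F_a = (F_max−F_min)/2 = 123.65 N; F_m = (F_max+F_min)/2 = 218.35 N
τ_a = K_W·8F_aD/(πd³) = 1.1123 × 207 = 230.24 MPa
τ_m = K_s·8F_mD/(πd³) = 1.0393 × 365.53 = 379.89 MPa
Soderberg: 1/n_f = τ_a/S_se + τ_m/S_sy = 230.24/388 + 379.89/777 = 0.59340 + 0.48892 = 1.0823
n_f = 1/1.0823 = 0.9239

0.924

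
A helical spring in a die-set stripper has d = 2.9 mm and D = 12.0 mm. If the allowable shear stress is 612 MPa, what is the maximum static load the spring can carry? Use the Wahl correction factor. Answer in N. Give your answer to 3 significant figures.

C = D/d = 12.0/2.9 = 4.1379
K_W = (4C−1)/(4C−4) + 0.615/C = 15.552/12.552 + 0.1486 = 1.3876
τ_max = K·8FD/(πd³) → F_max = τ_allow·πd³/(8DK)
F_max = 612·π·2.9³/(8·12.0·1.3876) = 46892/133.21 = 352 N

352 N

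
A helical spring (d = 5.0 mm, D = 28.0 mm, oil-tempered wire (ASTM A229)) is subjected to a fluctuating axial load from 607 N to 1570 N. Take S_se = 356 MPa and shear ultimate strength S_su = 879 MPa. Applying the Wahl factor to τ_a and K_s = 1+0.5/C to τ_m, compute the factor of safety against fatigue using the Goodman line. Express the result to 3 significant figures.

C = D/d = 28.0/5.0 = 5.6000; K_W = (4C−1)/(4C−4)+0.615/C = 1.2729; K_s = 1+0.5/C = 1.0893
F_a = (F_max−F_min)/2 = 481.5 N; F_m = (F_max+F_min)/2 = 1088.5 N
τ_a = K_W·8F_aD/(πd³) = 1.2729 × 274.65 = 349.6 MPa
τ_m = K_s·8F_mD/(πd³) = 1.0893 × 620.89 = 676.33 MPa
Goodman: 1/n_f = τ_a/S_se + τ_m/S_su = 349.6/356 + 676.33/879 = 0.98201 + 0.76943 = 1.7514
n_f = 1/1.7514 = 0.571

0.571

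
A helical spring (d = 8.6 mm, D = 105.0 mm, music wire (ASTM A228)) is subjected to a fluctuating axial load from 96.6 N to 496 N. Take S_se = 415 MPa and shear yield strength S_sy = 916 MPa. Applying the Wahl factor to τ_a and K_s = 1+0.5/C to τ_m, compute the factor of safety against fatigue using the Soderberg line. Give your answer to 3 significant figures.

C = D/d = 105.0/8.6 = 12.2093; K_W = (4C−1)/(4C−4)+0.615/C = 1.1173; K_s = 1+0.5/C = 1.0410
F_a = (F_max−F_min)/2 = 199.7 N; F_m = (F_max+F_min)/2 = 296.3 N
τ_a = K_W·8F_aD/(πd³) = 1.1173 × 83.948 = 93.794 MPa
τ_m = K_s·8F_mD/(πd³) = 1.0410 × 124.56 = 129.66 MPa
Soderberg: 1/n_f = τ_a/S_se + τ_m/S_sy = 93.794/415 + 129.66/916 = 0.22601 + 0.14155 = 0.36756
n_f = 1/0.36756 = 2.721

2.72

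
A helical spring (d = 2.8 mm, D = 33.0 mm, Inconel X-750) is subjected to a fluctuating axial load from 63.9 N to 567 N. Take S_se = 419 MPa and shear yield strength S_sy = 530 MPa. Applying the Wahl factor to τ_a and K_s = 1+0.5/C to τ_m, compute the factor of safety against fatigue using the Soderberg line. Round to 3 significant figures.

C = D/d = 33.0/2.8 = 11.7857; K_W = (4C−1)/(4C−4)+0.615/C = 1.1217; K_s = 1+0.5/C = 1.0424
F_a = (F_max−F_min)/2 = 251.55 N; F_m = (F_max+F_min)/2 = 315.45 N
τ_a = K_W·8F_aD/(πd³) = 1.1217 × 962.95 = 1080.2 MPa
τ_m = K_s·8F_mD/(πd³) = 1.0424 × 1207.6 = 1258.8 MPa
Soderberg: 1/n_f = τ_a/S_se + τ_m/S_sy = 1080.2/419 + 1258.8/530 = 2.57795 + 2.37508 = 4.953
n_f = 1/4.953 = 0.2019

0.202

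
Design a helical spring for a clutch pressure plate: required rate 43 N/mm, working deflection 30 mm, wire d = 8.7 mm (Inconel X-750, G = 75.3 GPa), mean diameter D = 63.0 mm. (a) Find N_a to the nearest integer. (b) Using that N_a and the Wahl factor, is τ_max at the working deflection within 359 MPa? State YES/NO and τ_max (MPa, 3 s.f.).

(a) 5 coils; (b) NO, τ_max = 380 MPa

N_a = Gd⁴/(8D³k) = (75.3×10³)(8.7⁴)/(8·63.0³·43) = 5.015 → N_a = 5
Actual rate k = Gd⁴/(8D³·5) = 43.131 N/mm
Working load F = kδ = 43.131·30 = 1293.9 N
C = 63.0/8.7 = 7.2414; K_W = (4C−1)/(4C−4)+0.615/C = 1.2051
τ_max = K_W·8FD/(πd³) = 1.2051·315.24 = 379.89 MPa
τ_max > 359 MPa → exceeds allowable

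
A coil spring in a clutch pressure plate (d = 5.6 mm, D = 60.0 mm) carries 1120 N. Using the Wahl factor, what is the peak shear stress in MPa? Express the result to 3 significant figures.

1110 MPa

Spring index C = D/d = 60.0/5.6 = 10.7143
K_W = (4C−1)/(4C−4) + 0.615/C = 41.857/38.857 + 0.0574 = 1.1346
τ₀ = 8FD/(πd³) = 8·1120·60.0/(π·5.6³) = 537600/551.71 = 974.42 MPa
τ_max = K·τ₀ = 1.1346 × 974.42 = 1105.6 MPa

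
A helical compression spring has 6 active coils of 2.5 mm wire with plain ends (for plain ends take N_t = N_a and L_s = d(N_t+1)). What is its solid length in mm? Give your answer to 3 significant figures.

17.5 mm

plain ends: N_t = N_a = 6
L_s = d·(N_t+1) = 2.5 × 7 = 17.5 mm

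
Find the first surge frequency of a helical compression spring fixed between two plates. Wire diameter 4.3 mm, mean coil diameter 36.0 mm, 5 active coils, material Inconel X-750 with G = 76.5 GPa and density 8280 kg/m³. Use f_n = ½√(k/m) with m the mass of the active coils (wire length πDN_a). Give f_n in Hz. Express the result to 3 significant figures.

k = Gd⁴/(8D³N_a) = (76.5×10³)(4.3⁴)/(8·36.0³·5) = 14.014 N/mm = 14014 N/m
Wire length L = πDN_a = π·36.0·5 = 565.49 mm
m = ρ·(πd²/4)·L = 8280 × 14.522×10⁻⁶ m² × 0.56549 m = 0.067995 kg
f_n = ½√(k/m) = 0.5·√(14014/0.067995) = 0.5·√(2.061e+05) = 226.99 Hz

227 Hz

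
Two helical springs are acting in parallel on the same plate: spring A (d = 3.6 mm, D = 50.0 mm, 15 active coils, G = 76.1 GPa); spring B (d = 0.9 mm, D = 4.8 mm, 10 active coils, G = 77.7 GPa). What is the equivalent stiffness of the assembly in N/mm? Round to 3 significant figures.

6.61 N/mm

k_A = Gd⁴/(8D³N_a) = (76.1×10³)(3.6⁴)/(8·50.0³·15) = 0.85213 N/mm
k_B = Gd⁴/(8D³N_a) = (77.7×10³)(0.9⁴)/(8·4.8³·10) = 5.7621 N/mm
Parallel: k_eq = 0.85213 + 5.7621 = 6.6142 N/mm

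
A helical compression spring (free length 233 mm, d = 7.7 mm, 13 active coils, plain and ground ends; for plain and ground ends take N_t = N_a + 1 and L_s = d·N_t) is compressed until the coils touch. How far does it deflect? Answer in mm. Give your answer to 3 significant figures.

N_t = 14; L_s = 7.7·14 = 107.8 mm
δ_solid = L₀ − L_s = 233 − 107.8 = 125.2 mm

125 mm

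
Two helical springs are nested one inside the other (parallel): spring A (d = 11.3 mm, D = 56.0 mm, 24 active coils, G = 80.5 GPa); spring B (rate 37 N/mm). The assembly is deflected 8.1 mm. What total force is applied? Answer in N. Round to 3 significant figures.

615 N

k_A = Gd⁴/(8D³N_a) = (80.5×10³)(11.3⁴)/(8·56.0³·24) = 38.926 N/mm
Parallel: k_eq = 38.926 + 37 = 75.926 N/mm
F = k_eq·δ = 75.926·8.1 = 615 N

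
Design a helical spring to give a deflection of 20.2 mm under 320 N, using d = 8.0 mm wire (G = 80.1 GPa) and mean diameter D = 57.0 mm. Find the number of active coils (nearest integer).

Required rate k = F/δ = 320/20.2 = 15.842 N/mm
N_a = Gd⁴/(8D³k) = (80.1×10³ × 8.0⁴)/(8 × 57.0³ × 15.842)
    = 3.2809e+08 / 2.347e+07 = 13.98 → 14 coils

14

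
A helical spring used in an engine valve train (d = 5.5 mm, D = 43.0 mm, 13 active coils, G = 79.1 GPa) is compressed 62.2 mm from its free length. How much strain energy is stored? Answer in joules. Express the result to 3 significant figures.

k = Gd⁴/(8D³N_a) = (79.1×10³)(5.5⁴)/(8·43.0³·13) = 8.7536 N/mm
U = ½kδ² = 0.5 × 8.7536 × 62.2² = 16933 N·mm = 16.933 J

16.9 J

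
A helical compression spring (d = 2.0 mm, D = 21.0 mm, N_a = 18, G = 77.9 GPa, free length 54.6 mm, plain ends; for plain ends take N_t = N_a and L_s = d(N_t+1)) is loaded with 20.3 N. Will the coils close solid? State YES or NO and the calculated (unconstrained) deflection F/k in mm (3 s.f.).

k = Gd⁴/(8D³N_a) = (77.9×10³)(2.0⁴)/(8·21.0³·18) = 0.93462 N/mm
N_t = 18; L_s = 2.0·19 = 38 mm; δ_solid = L₀ − L_s = 54.6 − 38 = 16.6 mm
δ = F/k = 20.3/0.93462 = 21.72 mm
δ ≥ δ_solid → spring goes solid

YES, δ = 21.7 mm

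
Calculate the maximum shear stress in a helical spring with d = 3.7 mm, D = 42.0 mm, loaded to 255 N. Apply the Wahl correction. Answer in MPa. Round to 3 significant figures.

607 MPa

Spring index C = D/d = 42.0/3.7 = 11.3514
K_W = (4C−1)/(4C−4) + 0.615/C = 44.405/41.405 + 0.0542 = 1.1266
τ₀ = 8FD/(πd³) = 8·255·42.0/(π·3.7³) = 85680/159.13 = 538.42 MPa
τ_max = K·τ₀ = 1.1266 × 538.42 = 606.61 MPa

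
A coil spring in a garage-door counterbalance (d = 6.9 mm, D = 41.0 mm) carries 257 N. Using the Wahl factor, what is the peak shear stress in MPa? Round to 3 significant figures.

Spring index C = D/d = 41.0/6.9 = 5.9420
K_W = (4C−1)/(4C−4) + 0.615/C = 22.768/19.768 + 0.1035 = 1.2553
τ₀ = 8FD/(πd³) = 8·257·41.0/(π·6.9³) = 84296/1032 = 81.679 MPa
τ_max = K·τ₀ = 1.2553 × 81.679 = 102.53 MPa

103 MPa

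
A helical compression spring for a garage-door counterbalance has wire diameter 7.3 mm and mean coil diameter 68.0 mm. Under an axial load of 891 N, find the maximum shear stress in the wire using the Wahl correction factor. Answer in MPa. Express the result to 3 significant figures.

Spring index C = D/d = 68.0/7.3 = 9.3151
K_W = (4C−1)/(4C−4) + 0.615/C = 36.260/33.260 + 0.0660 = 1.1562
τ₀ = 8FD/(πd³) = 8·891·68.0/(π·7.3³) = 484704/1222.1 = 396.6 MPa
τ_max = K·τ₀ = 1.1562 × 396.6 = 458.56 MPa

459 MPa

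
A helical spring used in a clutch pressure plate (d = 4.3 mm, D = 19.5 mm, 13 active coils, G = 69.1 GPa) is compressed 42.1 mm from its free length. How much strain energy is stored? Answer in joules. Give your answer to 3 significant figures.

k = Gd⁴/(8D³N_a) = (69.1×10³)(4.3⁴)/(8·19.5³·13) = 30.635 N/mm
U = ½kδ² = 0.5 × 30.635 × 42.1² = 27149 N·mm = 27.149 J

27.1 J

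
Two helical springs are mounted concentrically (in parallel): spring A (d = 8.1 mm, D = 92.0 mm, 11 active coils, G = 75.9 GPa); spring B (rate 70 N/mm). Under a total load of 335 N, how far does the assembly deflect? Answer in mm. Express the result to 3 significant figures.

k_A = Gd⁴/(8D³N_a) = (75.9×10³)(8.1⁴)/(8·92.0³·11) = 4.768 N/mm
Parallel: k_eq = 4.768 + 70 = 74.768 N/mm
δ = F/k_eq = 335/74.768 = 4.4805 mm

4.48 mm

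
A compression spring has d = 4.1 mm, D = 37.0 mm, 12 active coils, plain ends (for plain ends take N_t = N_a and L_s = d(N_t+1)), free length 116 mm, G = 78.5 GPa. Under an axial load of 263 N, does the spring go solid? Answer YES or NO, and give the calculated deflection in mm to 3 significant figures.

NO, δ = 57.7 mm

k = Gd⁴/(8D³N_a) = (78.5×10³)(4.1⁴)/(8·37.0³·12) = 4.5617 N/mm
N_t = 12; L_s = 4.1·13 = 53.3 mm; δ_solid = L₀ − L_s = 116 − 53.3 = 62.7 mm
δ = F/k = 263/4.5617 = 57.654 mm
δ < δ_solid → spring does not go solid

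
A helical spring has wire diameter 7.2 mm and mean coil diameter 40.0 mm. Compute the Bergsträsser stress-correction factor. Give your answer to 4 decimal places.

C = D/d = 40.0/7.2 = 5.5556
K_B = (4C+2)/(4C−3) = 24.222/19.222 = 1.2601

1.2601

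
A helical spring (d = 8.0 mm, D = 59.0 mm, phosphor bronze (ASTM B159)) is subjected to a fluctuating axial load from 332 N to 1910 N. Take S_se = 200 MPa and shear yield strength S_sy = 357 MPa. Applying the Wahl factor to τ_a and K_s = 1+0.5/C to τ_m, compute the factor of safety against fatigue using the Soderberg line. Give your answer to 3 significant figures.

0.421

C = D/d = 59.0/8.0 = 7.3750; K_W = (4C−1)/(4C−4)+0.615/C = 1.2010; K_s = 1+0.5/C = 1.0678
F_a = (F_max−F_min)/2 = 789 N; F_m = (F_max+F_min)/2 = 1121 N
τ_a = K_W·8F_aD/(πd³) = 1.2010 × 231.53 = 278.07 MPa
τ_m = K_s·8F_mD/(πd³) = 1.0678 × 328.95 = 351.25 MPa
Soderberg: 1/n_f = τ_a/S_se + τ_m/S_sy = 278.07/200 + 351.25/357 = 1.39035 + 0.98389 = 2.3742
n_f = 1/2.3742 = 0.4212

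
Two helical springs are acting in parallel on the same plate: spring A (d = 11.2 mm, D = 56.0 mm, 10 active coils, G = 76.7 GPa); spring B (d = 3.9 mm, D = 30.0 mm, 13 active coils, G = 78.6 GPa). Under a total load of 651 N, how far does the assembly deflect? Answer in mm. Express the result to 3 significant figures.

7.05 mm

k_A = Gd⁴/(8D³N_a) = (76.7×10³)(11.2⁴)/(8·56.0³·10) = 85.904 N/mm
k_B = Gd⁴/(8D³N_a) = (78.6×10³)(3.9⁴)/(8·30.0³·13) = 6.4757 N/mm
Parallel: k_eq = 85.904 + 6.4757 = 92.38 N/mm
δ = F/k_eq = 651/92.38 = 7.047 mm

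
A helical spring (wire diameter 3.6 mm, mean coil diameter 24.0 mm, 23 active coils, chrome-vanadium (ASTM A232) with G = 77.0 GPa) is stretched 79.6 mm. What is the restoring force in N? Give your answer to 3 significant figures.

405 N

k = Gd⁴/(8D³N_a) = (77.0×10³)(3.6⁴)/(8·24.0³·23) = 5.0845 N/mm
F = k·δ = 5.0845 × 79.6 = 404.73 N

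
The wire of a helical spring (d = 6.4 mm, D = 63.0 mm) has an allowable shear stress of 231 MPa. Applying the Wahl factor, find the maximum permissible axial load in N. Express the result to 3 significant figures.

C = D/d = 63.0/6.4 = 9.8438
K_W = (4C−1)/(4C−4) + 0.615/C = 38.375/35.375 + 0.0625 = 1.1473
τ_max = K·8FD/(πd³) → F_max = τ_allow·πd³/(8DK)
F_max = 231·π·6.4³/(8·63.0·1.1473) = 1.9024e+05/578.23 = 329 N

329 N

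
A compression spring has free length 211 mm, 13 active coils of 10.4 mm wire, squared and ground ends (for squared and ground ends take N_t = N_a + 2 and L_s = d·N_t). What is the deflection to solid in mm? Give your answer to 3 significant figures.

N_t = 15; L_s = 10.4·15 = 156 mm
δ_solid = L₀ − L_s = 211 − 156 = 55 mm

55.0 mm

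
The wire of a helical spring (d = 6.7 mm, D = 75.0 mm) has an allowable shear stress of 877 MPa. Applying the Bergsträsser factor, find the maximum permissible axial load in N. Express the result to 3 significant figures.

1230 N

C = D/d = 75.0/6.7 = 11.1940
K_B = (4C+2)/(4C−3) = 46.776/41.776 = 1.1197
τ_max = K·8FD/(πd³) → F_max = τ_allow·πd³/(8DK)
F_max = 877·π·6.7³/(8·75.0·1.1197) = 8.2866e+05/671.81 = 1233.5 N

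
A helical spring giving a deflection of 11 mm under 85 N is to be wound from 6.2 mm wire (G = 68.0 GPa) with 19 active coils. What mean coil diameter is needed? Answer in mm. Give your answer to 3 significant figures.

44.1 mm

Required rate k = F/δ = 85/11 = 7.7273 N/mm
D = (Gd⁴/(8N_a·k))^(1/3) = (68.0×10³·6.2⁴/(8·19·7.7273))^(1/3)
  = (85547.2)^(1/3) = 44.0624 mm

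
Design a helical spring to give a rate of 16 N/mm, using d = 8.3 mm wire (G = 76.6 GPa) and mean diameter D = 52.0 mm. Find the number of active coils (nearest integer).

N_a = Gd⁴/(8D³k) = (76.6×10³ × 8.3⁴)/(8 × 52.0³ × 16)
    = 3.63531e+08 / 1.79978e+07 = 20.2 → 20 coils

20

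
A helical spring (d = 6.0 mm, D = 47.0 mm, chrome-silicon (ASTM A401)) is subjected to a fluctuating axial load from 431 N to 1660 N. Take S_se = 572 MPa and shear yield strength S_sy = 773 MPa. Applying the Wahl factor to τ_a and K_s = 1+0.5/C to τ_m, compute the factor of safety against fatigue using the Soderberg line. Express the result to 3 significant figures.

C = D/d = 47.0/6.0 = 7.8333; K_W = (4C−1)/(4C−4)+0.615/C = 1.1883; K_s = 1+0.5/C = 1.0638
F_a = (F_max−F_min)/2 = 614.5 N; F_m = (F_max+F_min)/2 = 1045.5 N
τ_a = K_W·8F_aD/(πd³) = 1.1883 × 340.49 = 404.59 MPa
τ_m = K_s·8F_mD/(πd³) = 1.0638 × 579.31 = 616.28 MPa
Soderberg: 1/n_f = τ_a/S_se + τ_m/S_sy = 404.59/572 + 616.28/773 = 0.70733 + 0.79726 = 1.5046
n_f = 1/1.5046 = 0.6646

0.665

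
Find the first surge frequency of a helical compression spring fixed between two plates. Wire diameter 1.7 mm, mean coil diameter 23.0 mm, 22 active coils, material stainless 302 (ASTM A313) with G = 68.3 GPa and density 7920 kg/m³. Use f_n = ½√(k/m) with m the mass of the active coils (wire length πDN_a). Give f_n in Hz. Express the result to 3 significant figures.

48.3 Hz

k = Gd⁴/(8D³N_a) = (68.3×10³)(1.7⁴)/(8·23.0³·22) = 0.26639 N/mm = 266.39 N/m
Wire length L = πDN_a = π·23.0·22 = 1589.6 mm
m = ρ·(πd²/4)·L = 7920 × 2.2698×10⁻⁶ m² × 1.5896 m = 0.028577 kg
f_n = ½√(k/m) = 0.5·√(266.39/0.028577) = 0.5·√(9322) = 48.275 Hz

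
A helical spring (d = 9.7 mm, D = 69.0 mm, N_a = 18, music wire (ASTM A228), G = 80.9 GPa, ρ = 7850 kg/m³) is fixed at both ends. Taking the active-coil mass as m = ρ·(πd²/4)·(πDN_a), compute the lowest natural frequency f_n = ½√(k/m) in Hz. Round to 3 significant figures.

40.9 Hz

k = Gd⁴/(8D³N_a) = (80.9×10³)(9.7⁴)/(8·69.0³·18) = 15.14 N/mm = 15140 N/m
Wire length L = πDN_a = π·69.0·18 = 3901.9 mm
m = ρ·(πd²/4)·L = 7850 × 73.898×10⁻⁶ m² × 3.9019 m = 2.2635 kg
f_n = ½√(k/m) = 0.5·√(15140/2.2635) = 0.5·√(6688.8) = 40.893 Hz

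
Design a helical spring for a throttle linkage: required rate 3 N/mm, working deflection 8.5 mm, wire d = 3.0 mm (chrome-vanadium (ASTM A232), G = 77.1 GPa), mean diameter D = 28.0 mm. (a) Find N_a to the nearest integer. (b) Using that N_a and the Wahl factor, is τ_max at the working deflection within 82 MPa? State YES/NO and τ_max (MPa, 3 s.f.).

(a) 12 coils; (b) YES, τ_max = 76.9 MPa

N_a = Gd⁴/(8D³k) = (77.1×10³)(3.0⁴)/(8·28.0³·3) = 11.85 → N_a = 12
Actual rate k = Gd⁴/(8D³·12) = 2.9634 N/mm
Working load F = kδ = 2.9634·8.5 = 25.189 N
C = 28.0/3.0 = 9.3333; K_W = (4C−1)/(4C−4)+0.615/C = 1.1559
τ_max = K_W·8FD/(πd³) = 1.1559·66.519 = 76.889 MPa
τ_max ≤ 82 MPa → acceptable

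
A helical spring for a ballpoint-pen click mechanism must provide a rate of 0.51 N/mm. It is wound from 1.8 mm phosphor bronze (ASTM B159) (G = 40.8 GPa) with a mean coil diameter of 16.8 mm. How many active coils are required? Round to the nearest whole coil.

N_a = Gd⁴/(8D³k) = (40.8×10³ × 1.8⁴)/(8 × 16.8³ × 0.51)
    = 428302 / 19345.9 = 22.14 → 22 coils

22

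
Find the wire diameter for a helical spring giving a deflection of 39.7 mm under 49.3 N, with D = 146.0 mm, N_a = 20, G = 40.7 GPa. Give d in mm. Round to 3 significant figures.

Required rate k = F/δ = 49.3/39.7 = 1.2418 N/mm
d = (8D³N_a·k / G)^(1/4) = (8·146.0³·20·1.2418 / (40.7×10³))^0.25
  = (15193)^0.25 = 11.1022 mm

11.1 mm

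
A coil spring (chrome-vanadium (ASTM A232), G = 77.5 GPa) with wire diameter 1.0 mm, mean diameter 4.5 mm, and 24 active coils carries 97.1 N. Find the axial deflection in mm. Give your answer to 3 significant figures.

k = Gd⁴/(8D³N_a) = (77.5×10³)(1.0⁴)/(8·4.5³·24) = 4.4296 N/mm
δ = F/k = 97.1 / 4.4296 = 21.921 mm

21.9 mm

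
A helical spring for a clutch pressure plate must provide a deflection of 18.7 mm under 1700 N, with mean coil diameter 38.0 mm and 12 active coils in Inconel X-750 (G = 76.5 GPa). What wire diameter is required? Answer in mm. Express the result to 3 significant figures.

8.89 mm

Required rate k = F/δ = 1700/18.7 = 90.909 N/mm
d = (8D³N_a·k / G)^(1/4) = (8·38.0³·12·90.909 / (76.5×10³))^0.25
  = (6259.9)^0.25 = 8.8949 mm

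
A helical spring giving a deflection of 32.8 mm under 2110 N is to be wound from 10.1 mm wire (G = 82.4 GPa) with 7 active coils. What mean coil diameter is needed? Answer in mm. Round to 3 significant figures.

Required rate k = F/δ = 2110/32.8 = 64.329 N/mm
D = (Gd⁴/(8N_a·k))^(1/3) = (82.4×10³·10.1⁴/(8·7·64.329))^(1/3)
  = (238021)^(1/3) = 61.9734 mm

62.0 mm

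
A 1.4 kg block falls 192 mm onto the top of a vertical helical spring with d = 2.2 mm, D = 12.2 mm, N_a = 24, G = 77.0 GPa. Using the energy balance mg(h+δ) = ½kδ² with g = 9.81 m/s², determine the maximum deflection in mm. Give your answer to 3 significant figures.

k = Gd⁴/(8D³N_a) = (77.0×10³)(2.2⁴)/(8·12.2³·24) = 5.1737 N/mm
W = mg = 1.4 × 9.81 = 13.734 N
½kδ² − Wδ − Wh = 0 → δ = (W + √(W² + 2kWh))/k
δ = (13.734 + √(188.62 + 27285.3))/5.1737 = (13.734 + 165.75)/5.1737 = 34.692 mm

34.7 mm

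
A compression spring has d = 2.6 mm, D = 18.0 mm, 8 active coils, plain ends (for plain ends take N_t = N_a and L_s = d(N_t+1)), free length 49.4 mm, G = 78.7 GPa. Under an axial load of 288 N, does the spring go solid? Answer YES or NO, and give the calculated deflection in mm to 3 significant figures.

YES, δ = 29.9 mm

k = Gd⁴/(8D³N_a) = (78.7×10³)(2.6⁴)/(8·18.0³·8) = 9.6354 N/mm
N_t = 8; L_s = 2.6·9 = 23.4 mm; δ_solid = L₀ − L_s = 49.4 − 23.4 = 26 mm
δ = F/k = 288/9.6354 = 29.89 mm
δ ≥ δ_solid → spring goes solid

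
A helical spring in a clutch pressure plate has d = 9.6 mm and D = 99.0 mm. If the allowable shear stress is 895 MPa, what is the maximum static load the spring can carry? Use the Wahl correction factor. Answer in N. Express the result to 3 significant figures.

2750 N

C = D/d = 99.0/9.6 = 10.3125
K_W = (4C−1)/(4C−4) + 0.615/C = 40.250/37.250 + 0.0596 = 1.1402
τ_max = K·8FD/(πd³) → F_max = τ_allow·πd³/(8DK)
F_max = 895·π·9.6³/(8·99.0·1.1402) = 2.4876e+06/903.02 = 2754.8 N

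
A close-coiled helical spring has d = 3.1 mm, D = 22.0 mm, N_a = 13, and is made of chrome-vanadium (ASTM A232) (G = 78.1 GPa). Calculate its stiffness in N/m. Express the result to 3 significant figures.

k = Gd⁴/(8D³N_a) = (78.1×10³ × 3.1⁴) / (8 × 22.0³ × 13)
  = 7.2127e+06 / 1.10739e+06 = 6.5132 N/mm = 6513.2 N/m

6510 N/m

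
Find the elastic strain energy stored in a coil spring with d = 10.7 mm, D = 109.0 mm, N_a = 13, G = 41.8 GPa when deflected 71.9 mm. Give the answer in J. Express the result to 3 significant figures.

k = Gd⁴/(8D³N_a) = (41.8×10³)(10.7⁴)/(8·109.0³·13) = 4.0682 N/mm
U = ½kδ² = 0.5 × 4.0682 × 71.9² = 10515 N·mm = 10.515 J

10.5 J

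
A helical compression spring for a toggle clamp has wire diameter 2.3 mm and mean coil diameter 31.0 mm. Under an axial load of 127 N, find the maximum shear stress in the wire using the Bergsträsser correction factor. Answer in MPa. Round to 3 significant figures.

905 MPa

Spring index C = D/d = 31.0/2.3 = 13.4783
K_B = (4C+2)/(4C−3) = 55.913/50.913 = 1.0982
τ₀ = 8FD/(πd³) = 8·127·31.0/(π·2.3³) = 31496/38.224 = 823.99 MPa
τ_max = K·τ₀ = 1.0982 × 823.99 = 904.91 MPa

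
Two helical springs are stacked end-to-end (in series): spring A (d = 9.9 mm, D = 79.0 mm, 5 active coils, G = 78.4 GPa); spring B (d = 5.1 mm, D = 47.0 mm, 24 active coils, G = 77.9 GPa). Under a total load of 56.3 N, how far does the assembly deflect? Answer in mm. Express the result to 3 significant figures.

k_A = Gd⁴/(8D³N_a) = (78.4×10³)(9.9⁴)/(8·79.0³·5) = 38.187 N/mm
k_B = Gd⁴/(8D³N_a) = (77.9×10³)(5.1⁴)/(8·47.0³·24) = 2.6438 N/mm
Series: 1/k_eq = 1/38.187 + 1/2.6438 = 0.40443; k_eq = 2.4726 N/mm
δ = F/k_eq = 56.3/2.4726 = 22.77 mm

22.8 mm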